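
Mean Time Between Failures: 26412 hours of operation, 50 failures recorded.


Formula: MTBF = Total operating time / Number of failures
MTBF = 26412 / 50
MTBF = 528.24 hours

528.24 hours


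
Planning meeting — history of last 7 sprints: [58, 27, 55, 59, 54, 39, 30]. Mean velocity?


Formula: Avg velocity = Total points / Number of sprints
Points: [58, 27, 55, 59, 54, 39, 30]
Sum = 58 + 27 + 55 + 59 + 54 + 39 + 30 = 322
Avg velocity = 322 / 7 = 46.0 points/sprint

46.0 points/sprint


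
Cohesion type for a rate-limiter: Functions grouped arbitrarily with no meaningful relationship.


Reasoning: Worst: random grouping
Type: Coincidental cohesion

Coincidental cohesion


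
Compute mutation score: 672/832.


Mutation score = killed / total * 100
Mutation score = 672 / 832 * 100
Mutation score = 80.77%

80.77%


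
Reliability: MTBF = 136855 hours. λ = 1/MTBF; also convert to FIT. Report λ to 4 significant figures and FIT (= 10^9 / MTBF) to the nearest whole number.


Formula: λ = 1 / MTBF; FIT = λ × 1e9 = 1e9 / MTBF
λ = 1 / 136855 ≈ 7.307e-06 failures/hour
FIT = 1e9 / 136855 ≈ 7307 failures per 1e9 hours (nearest whole number)

λ = 7.307e-06 /h, FIT = 7307


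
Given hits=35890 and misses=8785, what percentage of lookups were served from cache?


Formula: hit rate = hits / (hits + misses) * 100
hit rate = 35890 / (35890 + 8785) * 100
hit rate = 35890 / 44675 * 100
hit rate = 80.34%

80.34%


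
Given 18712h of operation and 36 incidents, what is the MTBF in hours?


Formula: MTBF = Total operating time / Number of failures
MTBF = 18712 / 36
MTBF = 519.78 hours

519.78 hours


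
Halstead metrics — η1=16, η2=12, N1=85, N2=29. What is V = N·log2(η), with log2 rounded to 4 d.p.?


Formula: V = N * log2(η), where N = N1 + N2 and η = η1 + η2
η = 16 + 12 = 28
N = 85 + 29 = 114
log2(28) ≈ 4.8074
V = 114 * 4.8074 = 548.04

548.04


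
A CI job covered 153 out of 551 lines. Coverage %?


Coverage = covered / total * 100
Coverage = 153 / 551 * 100
Coverage = 27.77%

27.77%


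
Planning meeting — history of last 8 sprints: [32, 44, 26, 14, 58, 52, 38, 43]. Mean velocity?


Formula: Avg velocity = Total points / Number of sprints
Points: [32, 44, 26, 14, 58, 52, 38, 43]
Sum = 32 + 44 + 26 + 14 + 58 + 52 + 38 + 43 = 307
Avg velocity = 307 / 8 = 38.38 points/sprint

38.38 points/sprint


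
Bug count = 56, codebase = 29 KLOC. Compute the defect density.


Defect density = defects / KLOC
Defect density = 56 / 29
Defect density = 1.931 defects/KLOC

1.931 defects/KLOC


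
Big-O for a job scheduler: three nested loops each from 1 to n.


Reasoning: three levels of nesting over n
Complexity: O(n^3)

O(n^3)


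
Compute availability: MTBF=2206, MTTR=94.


Availability = MTBF / (MTBF + MTTR)
Availability = 2206 / (2206 + 94)
Availability = 2206 / 2300
Availability = 95.913%

95.913%


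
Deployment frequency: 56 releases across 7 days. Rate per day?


Formula: deployments per day = releases / days
= 56 / 7
= 8.0 deploys/day
(equivalently, 56.0 deploys/week)

8.0 deploys/day


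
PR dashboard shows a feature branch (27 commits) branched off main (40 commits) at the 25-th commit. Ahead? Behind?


Common ancestor: commit #25
feature commits after divergence: 27 - 25 = 2
main commits after divergence: 40 - 25 = 15
feature is 2 commits ahead of main
main is 15 commits ahead of feature

feature ahead: 2, main ahead: 15


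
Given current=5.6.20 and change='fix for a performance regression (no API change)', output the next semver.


Current: 5.6.20
Change category: 'fix for a performance regression (no API change)' → patch bump
SemVer rule: patch bump → increment PATCH (MAJOR and MINOR unchanged)
New: 5.6.21

5.6.21


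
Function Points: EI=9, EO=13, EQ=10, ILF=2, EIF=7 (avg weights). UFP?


UFP = EI*4 + EO*5 + EQ*4 + ILF*10 + EIF*7
UFP = 9*4 + 13*5 + 10*4 + 2*10 + 7*7
UFP = 36 + 65 + 40 + 20 + 49
UFP = 210

210


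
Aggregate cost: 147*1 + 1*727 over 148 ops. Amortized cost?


Formula: Amortized cost = Total cost / Operations
Total cost = (147 * 1) + (1 * 727)
Total cost = 147 + 727 = 874
Amortized = 874 / 148 = 5.9054

5.9054


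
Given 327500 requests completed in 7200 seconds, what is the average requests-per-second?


Formula: throughput = requests / seconds
throughput = 327500 / 7200
throughput = 45.49 requests/second

45.49 requests/second


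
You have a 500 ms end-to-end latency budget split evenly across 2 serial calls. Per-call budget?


Formula: per_stage = total_budget / stages
per_stage = 500 / 2
per_stage = 250.0 ms

250.0 ms


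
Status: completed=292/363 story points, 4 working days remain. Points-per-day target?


Formula: Required rate = Remaining points / Days left
Remaining = 363 - 292 = 71 points
Required rate = 71 / 4 = 17.75 points/day

17.75 points/day


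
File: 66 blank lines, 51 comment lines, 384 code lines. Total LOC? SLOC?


Total LOC = blank + comment + code
Total LOC = 66 + 51 + 384 = 501
SLOC (source only) = code = 384

Total LOC: 501, SLOC: 384


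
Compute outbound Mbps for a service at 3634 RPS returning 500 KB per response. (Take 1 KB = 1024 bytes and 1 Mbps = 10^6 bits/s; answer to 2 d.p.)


Formula: Mbps = payload_bytes * RPS * 8 / 1e6
Payload per request = 500 KB = 500 * 1024 = 512000 bytes
Total bytes/sec = 512000 * 3634 = 1860608000
Total bits/sec = 1860608000 * 8 = 14884864000
Mbps = 14884864000 / 1e6 = 14884.86

14884.86 Mbps


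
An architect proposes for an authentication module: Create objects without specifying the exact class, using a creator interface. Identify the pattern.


This matches the Factory Method pattern

Factory Method


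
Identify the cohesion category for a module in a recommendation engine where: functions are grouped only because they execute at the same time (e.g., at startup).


Reasoning: Related by timing only
Type: Temporal cohesion

Temporal cohesion


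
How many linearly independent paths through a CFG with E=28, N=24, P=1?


Formula: V(G) = E - N + 2P
V(G) = 28 - 24 + 2*1
V(G) = 4 + 2
V(G) = 6

6


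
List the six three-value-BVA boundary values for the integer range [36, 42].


Range: [36, 42]
Boundaries: just below min, min, min+1, max-1, max, just above max
Values: [35, 36, 37, 41, 42, 43]

[35, 36, 37, 41, 42, 43]


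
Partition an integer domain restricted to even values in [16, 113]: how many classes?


Constraint: even integers in [16, 113]
Class 1: x < 16 — out-of-range invalid
Class 2: x in [16,113] but odd — wrong type invalid
Class 3: x in [16,113] and even — valid
Class 4: x > 113 — out-of-range invalid
Total equivalence classes: 4

4 equivalence classes


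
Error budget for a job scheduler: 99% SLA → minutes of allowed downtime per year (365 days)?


Formula: allowed downtime = period * (100 - SLA) / 100
Period (year (365 days)) = 525600 minutes
Unavailability fraction = (100 - 99.0) / 100
Allowed downtime = 525600 * (100 - 99.0) / 100
Allowed downtime = 5256.0 minutes

5256.0 minutes


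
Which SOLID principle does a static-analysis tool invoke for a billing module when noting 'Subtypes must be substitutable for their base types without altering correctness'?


This describes the Liskov Substitution Principle (LSP)

Liskov Substitution Principle (LSP)


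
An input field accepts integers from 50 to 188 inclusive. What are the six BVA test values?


Range: [50, 188]
Boundaries: just below min, min, min+1, max-1, max, just above max
Values: [49, 50, 51, 187, 188, 189]

[49, 50, 51, 187, 188, 189]


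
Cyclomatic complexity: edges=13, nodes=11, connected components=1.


Formula: V(G) = E - N + 2P
V(G) = 13 - 11 + 2*1
V(G) = 2 + 2
V(G) = 4

4


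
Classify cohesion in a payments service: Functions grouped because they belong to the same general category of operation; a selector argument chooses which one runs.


Reasoning: Grouped by category of activity, not by data or sequence
Type: Logical cohesion

Logical cohesion


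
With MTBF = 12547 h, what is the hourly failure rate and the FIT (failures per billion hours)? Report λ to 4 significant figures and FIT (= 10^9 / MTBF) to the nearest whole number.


Formula: λ = 1 / MTBF; FIT = λ × 1e9 = 1e9 / MTBF
λ = 1 / 12547 ≈ 7.970e-05 failures/hour
FIT = 1e9 / 12547 ≈ 79700 failures per 1e9 hours (nearest whole number)

λ = 7.970e-05 /h, FIT = 79700


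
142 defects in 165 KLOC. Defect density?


Defect density = defects / KLOC
Defect density = 142 / 165
Defect density = 0.861 defects/KLOC

0.861 defects/KLOC


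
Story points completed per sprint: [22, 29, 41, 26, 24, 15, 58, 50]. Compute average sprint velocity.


Formula: Avg velocity = Total points / Number of sprints
Points: [22, 29, 41, 26, 24, 15, 58, 50]
Sum = 22 + 29 + 41 + 26 + 24 + 15 + 58 + 50 = 265
Avg velocity = 265 / 8 = 33.13 points/sprint

33.13 points/sprint


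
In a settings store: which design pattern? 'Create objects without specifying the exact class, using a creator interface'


This matches the Factory Method pattern

Factory Method


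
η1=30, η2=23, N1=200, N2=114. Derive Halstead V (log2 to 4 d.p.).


Formula: V = N * log2(η), where N = N1 + N2 and η = η1 + η2
η = 30 + 23 = 53
N = 200 + 114 = 314
log2(53) ≈ 5.7279
V = 314 * 5.7279 = 1798.56

1798.56


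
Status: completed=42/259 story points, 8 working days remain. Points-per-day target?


Formula: Required rate = Remaining points / Days left
Remaining = 259 - 42 = 217 points
Required rate = 217 / 8 = 27.13 points/day

27.13 points/day


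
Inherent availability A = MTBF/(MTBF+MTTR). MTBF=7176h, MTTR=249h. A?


Availability = MTBF / (MTBF + MTTR)
Availability = 7176 / (7176 + 249)
Availability = 7176 / 7425
Availability = 96.6465%

96.6465%


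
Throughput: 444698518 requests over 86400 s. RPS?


Formula: throughput = requests / seconds
throughput = 444698518 / 86400
throughput = 5146.97 requests/second

5146.97 requests/second


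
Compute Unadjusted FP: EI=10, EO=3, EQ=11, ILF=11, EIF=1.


UFP = EI*4 + EO*5 + EQ*4 + ILF*10 + EIF*7
UFP = 10*4 + 3*5 + 11*4 + 11*10 + 1*7
UFP = 40 + 15 + 44 + 110 + 7
UFP = 216

216


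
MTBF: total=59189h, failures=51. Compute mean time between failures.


Formula: MTBF = Total operating time / Number of failures
MTBF = 59189 / 51
MTBF = 1160.57 hours

1160.57 hours


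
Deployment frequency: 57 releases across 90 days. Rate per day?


Formula: deployments per day = releases / days
= 57 / 90
= 0.633 deploys/day
(equivalently, 4.43 deploys/week)

0.633 deploys/day


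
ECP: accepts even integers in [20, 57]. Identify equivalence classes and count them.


Constraint: even integers in [20, 57]
Class 1: x < 20 — out-of-range invalid
Class 2: x in [20,57] but odd — wrong type invalid
Class 3: x in [20,57] and even — valid
Class 4: x > 57 — out-of-range invalid
Total equivalence classes: 4

4 equivalence classes


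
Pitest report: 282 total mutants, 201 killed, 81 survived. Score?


Mutation score = killed / total * 100
Mutation score = 201 / 282 * 100
Mutation score = 71.28%

71.28%


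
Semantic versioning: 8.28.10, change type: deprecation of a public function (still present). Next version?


Current: 8.28.10
Change category: 'deprecation of a public function (still present)' → minor bump
SemVer rule: minor bump → increment MINOR, reset PATCH to 0 (MAJOR unchanged)
New: 8.29.0

8.29.0


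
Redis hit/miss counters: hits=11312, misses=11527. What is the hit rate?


Formula: hit rate = hits / (hits + misses) * 100
hit rate = 11312 / (11312 + 11527) * 100
hit rate = 11312 / 22839 * 100
hit rate = 49.53%

49.53%


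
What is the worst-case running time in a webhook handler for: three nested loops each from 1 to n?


Reasoning: three levels of nesting over n
Complexity: O(n^3)

O(n^3)


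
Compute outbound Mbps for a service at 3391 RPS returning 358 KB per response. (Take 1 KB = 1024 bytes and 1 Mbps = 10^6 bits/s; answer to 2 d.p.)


Formula: Mbps = payload_bytes * RPS * 8 / 1e6
Payload per request = 358 KB = 358 * 1024 = 366592 bytes
Total bytes/sec = 366592 * 3391 = 1243113472
Total bits/sec = 1243113472 * 8 = 9944907776
Mbps = 9944907776 / 1e6 = 9944.91

9944.91 Mbps


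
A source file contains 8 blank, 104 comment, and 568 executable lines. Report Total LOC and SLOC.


Total LOC = blank + comment + code
Total LOC = 8 + 104 + 568 = 680
SLOC (source only) = code = 568

Total LOC: 680, SLOC: 568


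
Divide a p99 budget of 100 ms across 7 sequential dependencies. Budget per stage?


Formula: per_stage = total_budget / stages
per_stage = 100 / 7
per_stage = 14.29 ms

14.29 ms


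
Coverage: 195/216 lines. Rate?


Coverage = covered / total * 100
Coverage = 195 / 216 * 100
Coverage = 90.28%

90.28%


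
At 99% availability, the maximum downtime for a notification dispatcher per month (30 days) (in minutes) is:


Formula: allowed downtime = period * (100 - SLA) / 100
Period (month (30 days)) = 43200 minutes
Unavailability fraction = (100 - 99.0) / 100
Allowed downtime = 43200 * (100 - 99.0) / 100
Allowed downtime = 432.0 minutes

432.0 minutes


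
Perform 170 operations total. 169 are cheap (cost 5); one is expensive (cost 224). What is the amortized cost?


Formula: Amortized cost = Total cost / Operations
Total cost = (169 * 5) + (1 * 224)
Total cost = 845 + 224 = 1069
Amortized = 1069 / 170 = 6.2882

6.2882


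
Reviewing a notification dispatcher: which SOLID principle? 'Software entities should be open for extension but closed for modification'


This describes the Open/Closed Principle (OCP)

Open/Closed Principle (OCP)


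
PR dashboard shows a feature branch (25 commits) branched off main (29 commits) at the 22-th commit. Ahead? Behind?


Common ancestor: commit #22
feature commits after divergence: 25 - 22 = 3
main commits after divergence: 29 - 22 = 7
feature is 3 commits ahead of main
main is 7 commits ahead of feature

feature ahead: 3, main ahead: 7


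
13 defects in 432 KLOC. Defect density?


Defect density = defects / KLOC
Defect density = 13 / 432
Defect density = 0.03 defects/KLOC

0.03 defects/KLOC


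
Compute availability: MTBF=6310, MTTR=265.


Availability = MTBF / (MTBF + MTTR)
Availability = 6310 / (6310 + 265)
Availability = 6310 / 6575
Availability = 95.9696%

95.9696%


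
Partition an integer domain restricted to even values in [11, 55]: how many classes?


Constraint: even integers in [11, 55]
Class 1: x < 11 — out-of-range invalid
Class 2: x in [11,55] but odd — wrong type invalid
Class 3: x in [11,55] and even — valid
Class 4: x > 55 — out-of-range invalid
Total equivalence classes: 4

4 equivalence classes


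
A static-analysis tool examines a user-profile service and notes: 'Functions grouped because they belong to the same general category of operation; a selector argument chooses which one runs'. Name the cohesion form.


Reasoning: Grouped by category of activity, not by data or sequence
Type: Logical cohesion

Logical cohesion


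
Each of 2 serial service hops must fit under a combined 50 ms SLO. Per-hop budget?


Formula: per_stage = total_budget / stages
per_stage = 50 / 2
per_stage = 25.0 ms

25.0 ms


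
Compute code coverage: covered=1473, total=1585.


Coverage = covered / total * 100
Coverage = 1473 / 1585 * 100
Coverage = 92.93%

92.93%


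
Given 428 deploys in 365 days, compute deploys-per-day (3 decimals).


Formula: deployments per day = releases / days
= 428 / 365
= 1.173 deploys/day
(equivalently, 8.21 deploys/week)

1.173 deploys/day


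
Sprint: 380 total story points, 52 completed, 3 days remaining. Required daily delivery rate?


Formula: Required rate = Remaining points / Days left
Remaining = 380 - 52 = 328 points
Required rate = 328 / 3 = 109.33 points/day

109.33 points/day


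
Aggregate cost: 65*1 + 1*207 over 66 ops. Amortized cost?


Formula: Amortized cost = Total cost / Operations
Total cost = (65 * 1) + (1 * 207)
Total cost = 65 + 207 = 272
Amortized = 272 / 66 = 4.1212

4.1212


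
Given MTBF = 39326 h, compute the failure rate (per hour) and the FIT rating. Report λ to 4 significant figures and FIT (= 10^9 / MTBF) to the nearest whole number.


Formula: λ = 1 / MTBF; FIT = λ × 1e9 = 1e9 / MTBF
λ = 1 / 39326 ≈ 2.543e-05 failures/hour
FIT = 1e9 / 39326 ≈ 25428 failures per 1e9 hours (nearest whole number)

λ = 2.543e-05 /h, FIT = 25428


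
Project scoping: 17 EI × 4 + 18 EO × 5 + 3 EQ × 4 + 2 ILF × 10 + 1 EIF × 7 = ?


UFP = EI*4 + EO*5 + EQ*4 + ILF*10 + EIF*7
UFP = 17*4 + 18*5 + 3*4 + 2*10 + 1*7
UFP = 68 + 90 + 12 + 20 + 7
UFP = 197

197


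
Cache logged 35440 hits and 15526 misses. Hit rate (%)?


Formula: hit rate = hits / (hits + misses) * 100
hit rate = 35440 / (35440 + 15526) * 100
hit rate = 35440 / 50966 * 100
hit rate = 69.54%

69.54%


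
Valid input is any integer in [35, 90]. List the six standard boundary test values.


Range: [35, 90]
Boundaries: just below min, min, min+1, max-1, max, just above max
Values: [34, 35, 36, 89, 90, 91]

[34, 35, 36, 89, 90, 91]


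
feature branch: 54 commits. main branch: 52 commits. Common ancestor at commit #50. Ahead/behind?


Common ancestor: commit #50
feature commits after divergence: 54 - 50 = 4
main commits after divergence: 52 - 50 = 2
feature is 4 commits ahead of main
main is 2 commits ahead of feature

feature ahead: 4, main ahead: 2


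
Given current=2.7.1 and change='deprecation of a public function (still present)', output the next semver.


Current: 2.7.1
Change category: 'deprecation of a public function (still present)' → minor bump
SemVer rule: minor bump → increment MINOR, reset PATCH to 0 (MAJOR unchanged)
New: 2.8.0

2.8.0


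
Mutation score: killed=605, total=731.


Mutation score = killed / total * 100
Mutation score = 605 / 731 * 100
Mutation score = 82.76%

82.76%


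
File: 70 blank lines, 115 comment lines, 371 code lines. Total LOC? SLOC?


Total LOC = blank + comment + code
Total LOC = 70 + 115 + 371 = 556
SLOC (source only) = code = 371

Total LOC: 556, SLOC: 371


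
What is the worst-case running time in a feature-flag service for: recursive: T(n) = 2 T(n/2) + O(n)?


Reasoning: master theorem case 2 (merge-sort recurrence)
Complexity: O(n log n)

O(n log n)


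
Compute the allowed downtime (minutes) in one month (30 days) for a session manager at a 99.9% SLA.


Formula: allowed downtime = period * (100 - SLA) / 100
Period (month (30 days)) = 43200 minutes
Unavailability fraction = (100 - 99.9) / 100
Allowed downtime = 43200 * (100 - 99.9) / 100
Allowed downtime = 43.2 minutes

43.2 minutes


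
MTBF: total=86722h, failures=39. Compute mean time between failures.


Formula: MTBF = Total operating time / Number of failures
MTBF = 86722 / 39
MTBF = 2223.64 hours

2223.64 hours


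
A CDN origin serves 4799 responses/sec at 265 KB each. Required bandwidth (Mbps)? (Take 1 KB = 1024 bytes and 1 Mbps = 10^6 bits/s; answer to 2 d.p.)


Formula: Mbps = payload_bytes * RPS * 8 / 1e6
Payload per request = 265 KB = 265 * 1024 = 271360 bytes
Total bytes/sec = 271360 * 4799 = 1302256640
Total bits/sec = 1302256640 * 8 = 10418053120
Mbps = 10418053120 / 1e6 = 10418.05

10418.05 Mbps


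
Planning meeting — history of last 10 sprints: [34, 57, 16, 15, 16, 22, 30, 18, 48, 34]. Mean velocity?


Formula: Avg velocity = Total points / Number of sprints
Points: [34, 57, 16, 15, 16, 22, 30, 18, 48, 34]
Sum = 34 + 57 + 16 + 15 + 16 + 22 + 30 + 18 + 48 + 34 = 290
Avg velocity = 290 / 10 = 29.0 points/sprint

29.0 points/sprint


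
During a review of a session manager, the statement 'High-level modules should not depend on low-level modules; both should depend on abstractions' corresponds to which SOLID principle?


This describes the Dependency Inversion Principle (DIP)

Dependency Inversion Principle (DIP)


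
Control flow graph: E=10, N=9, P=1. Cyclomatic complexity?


Formula: V(G) = E - N + 2P
V(G) = 10 - 9 + 2*1
V(G) = 1 + 2
V(G) = 3

3


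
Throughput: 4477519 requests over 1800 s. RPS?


Formula: throughput = requests / seconds
throughput = 4477519 / 1800
throughput = 2487.51 requests/second

2487.51 requests/second


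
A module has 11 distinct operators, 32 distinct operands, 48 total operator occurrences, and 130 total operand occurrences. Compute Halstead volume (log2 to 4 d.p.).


Formula: V = N * log2(η), where N = N1 + N2 and η = η1 + η2
η = 11 + 32 = 43
N = 48 + 130 = 178
log2(43) ≈ 5.4263
V = 178 * 5.4263 = 965.88

965.88


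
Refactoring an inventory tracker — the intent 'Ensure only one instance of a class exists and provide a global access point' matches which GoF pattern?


This matches the Singleton pattern

Singleton


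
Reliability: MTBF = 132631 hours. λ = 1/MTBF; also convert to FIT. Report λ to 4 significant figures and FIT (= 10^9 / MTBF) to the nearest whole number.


Formula: λ = 1 / MTBF; FIT = λ × 1e9 = 1e9 / MTBF
λ = 1 / 132631 ≈ 7.540e-06 failures/hour
FIT = 1e9 / 132631 ≈ 7540 failures per 1e9 hours (nearest whole number)

λ = 7.540e-06 /h, FIT = 7540


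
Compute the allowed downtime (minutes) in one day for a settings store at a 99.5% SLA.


Formula: allowed downtime = period * (100 - SLA) / 100
Period (day) = 1440 minutes
Unavailability fraction = (100 - 99.5) / 100
Allowed downtime = 1440 * (100 - 99.5) / 100
Allowed downtime = 7.2 minutes

7.2 minutes


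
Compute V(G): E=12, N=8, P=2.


Formula: V(G) = E - N + 2P
V(G) = 12 - 8 + 2*2
V(G) = 4 + 4
V(G) = 8

8


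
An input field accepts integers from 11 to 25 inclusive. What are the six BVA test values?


Range: [11, 25]
Boundaries: just below min, min, min+1, max-1, max, just above max
Values: [10, 11, 12, 24, 25, 26]

[10, 11, 12, 24, 25, 26]


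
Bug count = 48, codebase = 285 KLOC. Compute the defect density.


Defect density = defects / KLOC
Defect density = 48 / 285
Defect density = 0.168 defects/KLOC

0.168 defects/KLOC


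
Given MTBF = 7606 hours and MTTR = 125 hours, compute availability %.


Availability = MTBF / (MTBF + MTTR)
Availability = 7606 / (7606 + 125)
Availability = 7606 / 7731
Availability = 98.3831%

98.3831%


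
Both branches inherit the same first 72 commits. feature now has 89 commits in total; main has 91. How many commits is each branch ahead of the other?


Common ancestor: commit #72
feature commits after divergence: 89 - 72 = 17
main commits after divergence: 91 - 72 = 19
feature is 17 commits ahead of main
main is 19 commits ahead of feature

feature ahead: 17, main ahead: 19


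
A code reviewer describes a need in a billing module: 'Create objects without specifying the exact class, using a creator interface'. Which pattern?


This matches the Factory Method pattern

Factory Method


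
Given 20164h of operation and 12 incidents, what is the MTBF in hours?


Formula: MTBF = Total operating time / Number of failures
MTBF = 20164 / 12
MTBF = 1680.33 hours

1680.33 hours


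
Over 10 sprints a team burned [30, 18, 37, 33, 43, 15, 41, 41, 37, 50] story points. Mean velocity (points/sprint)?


Formula: Avg velocity = Total points / Number of sprints
Points: [30, 18, 37, 33, 43, 15, 41, 41, 37, 50]
Sum = 30 + 18 + 37 + 33 + 43 + 15 + 41 + 41 + 37 + 50 = 345
Avg velocity = 345 / 10 = 34.5 points/sprint

34.5 points/sprint


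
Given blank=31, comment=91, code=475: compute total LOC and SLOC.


Total LOC = blank + comment + code
Total LOC = 31 + 91 + 475 = 597
SLOC (source only) = code = 475

Total LOC: 597, SLOC: 475


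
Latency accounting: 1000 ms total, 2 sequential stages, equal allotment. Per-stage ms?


Formula: per_stage = total_budget / stages
per_stage = 1000 / 2
per_stage = 500.0 ms

500.0 ms


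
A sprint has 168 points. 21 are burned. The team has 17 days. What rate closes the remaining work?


Formula: Required rate = Remaining points / Days left
Remaining = 168 - 21 = 147 points
Required rate = 147 / 17 = 8.65 points/day

8.65 points/day


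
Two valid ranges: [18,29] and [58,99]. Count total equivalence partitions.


Valid ranges: [18,29] and [58,99]
Class 1: x < 18 — invalid
Class 2: 18 ≤ x ≤ 29 — valid
Class 3: 29 < x < 58 — invalid (gap between ranges)
Class 4: 58 ≤ x ≤ 99 — valid
Class 5: x > 99 — invalid
Total equivalence classes: 5

5 equivalence classes


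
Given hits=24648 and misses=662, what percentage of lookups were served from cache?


Formula: hit rate = hits / (hits + misses) * 100
hit rate = 24648 / (24648 + 662) * 100
hit rate = 24648 / 25310 * 100
hit rate = 97.38%

97.38%


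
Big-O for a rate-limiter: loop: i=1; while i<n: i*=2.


Reasoning: i doubles each step so iterations are log2(n)
Complexity: O(log n)

O(log n)


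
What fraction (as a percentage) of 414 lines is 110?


Coverage = covered / total * 100
Coverage = 110 / 414 * 100
Coverage = 26.57%

26.57%


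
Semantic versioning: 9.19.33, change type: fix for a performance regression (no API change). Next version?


Current: 9.19.33
Change category: 'fix for a performance regression (no API change)' → patch bump
SemVer rule: patch bump → increment PATCH (MAJOR and MINOR unchanged)
New: 9.19.34

9.19.34


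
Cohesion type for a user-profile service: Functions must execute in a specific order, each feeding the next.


Reasoning: Output of one is input to next
Type: Sequential cohesion

Sequential cohesion


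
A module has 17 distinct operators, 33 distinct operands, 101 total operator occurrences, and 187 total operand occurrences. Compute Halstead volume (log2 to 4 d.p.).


Formula: V = N * log2(η), where N = N1 + N2 and η = η1 + η2
η = 17 + 33 = 50
N = 101 + 187 = 288
log2(50) ≈ 5.6439
V = 288 * 5.6439 = 1625.44

1625.44


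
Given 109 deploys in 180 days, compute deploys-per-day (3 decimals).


Formula: deployments per day = releases / days
= 109 / 180
= 0.606 deploys/day
(equivalently, 4.24 deploys/week)

0.606 deploys/day


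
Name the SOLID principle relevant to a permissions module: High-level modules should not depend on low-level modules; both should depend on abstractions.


This describes the Dependency Inversion Principle (DIP)

Dependency Inversion Principle (DIP)


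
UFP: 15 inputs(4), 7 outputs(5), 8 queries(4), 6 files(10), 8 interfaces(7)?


UFP = EI*4 + EO*5 + EQ*4 + ILF*10 + EIF*7
UFP = 15*4 + 7*5 + 8*4 + 6*10 + 8*7
UFP = 60 + 35 + 32 + 60 + 56
UFP = 243

243


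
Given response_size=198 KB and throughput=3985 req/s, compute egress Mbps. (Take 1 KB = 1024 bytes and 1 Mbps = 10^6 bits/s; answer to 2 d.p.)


Formula: Mbps = payload_bytes * RPS * 8 / 1e6
Payload per request = 198 KB = 198 * 1024 = 202752 bytes
Total bytes/sec = 202752 * 3985 = 807966720
Total bits/sec = 807966720 * 8 = 6463733760
Mbps = 6463733760 / 1e6 = 6463.73

6463.73 Mbps


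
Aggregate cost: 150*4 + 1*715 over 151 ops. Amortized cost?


Formula: Amortized cost = Total cost / Operations
Total cost = (150 * 4) + (1 * 715)
Total cost = 600 + 715 = 1315
Amortized = 1315 / 151 = 8.7086

8.7086


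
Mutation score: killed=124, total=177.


Mutation score = killed / total * 100
Mutation score = 124 / 177 * 100
Mutation score = 70.06%

70.06%


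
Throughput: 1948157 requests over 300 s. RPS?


Formula: throughput = requests / seconds
throughput = 1948157 / 300
throughput = 6493.86 requests/second

6493.86 requests/second


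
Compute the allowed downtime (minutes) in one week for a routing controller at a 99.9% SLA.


Formula: allowed downtime = period * (100 - SLA) / 100
Period (week) = 10080 minutes
Unavailability fraction = (100 - 99.9) / 100
Allowed downtime = 10080 * (100 - 99.9) / 100
Allowed downtime = 10.08 minutes

10.08 minutes


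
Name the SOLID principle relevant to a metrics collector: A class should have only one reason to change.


This describes the Single Responsibility Principle (SRP)

Single Responsibility Principle (SRP)


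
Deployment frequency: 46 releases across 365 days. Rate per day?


Formula: deployments per day = releases / days
= 46 / 365
= 0.126 deploys/day
(equivalently, 0.88 deploys/week)

0.126 deploys/day


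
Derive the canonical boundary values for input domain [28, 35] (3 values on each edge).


Range: [28, 35]
Boundaries: just below min, min, min+1, max-1, max, just above max
Values: [27, 28, 29, 34, 35, 36]

[27, 28, 29, 34, 35, 36]


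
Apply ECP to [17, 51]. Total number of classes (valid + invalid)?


Valid range: [17, 51]
Class 1: x < 17 — invalid
Class 2: 17 ≤ x ≤ 51 — valid
Class 3: x > 51 — invalid
Total equivalence classes: 3

3 equivalence classes


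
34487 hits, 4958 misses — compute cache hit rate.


Formula: hit rate = hits / (hits + misses) * 100
hit rate = 34487 / (34487 + 4958) * 100
hit rate = 34487 / 39445 * 100
hit rate = 87.43%

87.43%


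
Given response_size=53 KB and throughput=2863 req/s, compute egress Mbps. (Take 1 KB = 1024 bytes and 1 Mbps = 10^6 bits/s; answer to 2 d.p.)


Formula: Mbps = payload_bytes * RPS * 8 / 1e6
Payload per request = 53 KB = 53 * 1024 = 54272 bytes
Total bytes/sec = 54272 * 2863 = 155380736
Total bits/sec = 155380736 * 8 = 1243045888
Mbps = 1243045888 / 1e6 = 1243.05

1243.05 Mbps


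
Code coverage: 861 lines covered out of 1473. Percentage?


Coverage = covered / total * 100
Coverage = 861 / 1473 * 100
Coverage = 58.45%

58.45%


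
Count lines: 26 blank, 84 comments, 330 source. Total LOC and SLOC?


Total LOC = blank + comment + code
Total LOC = 26 + 84 + 330 = 440
SLOC (source only) = code = 330

Total LOC: 440, SLOC: 330


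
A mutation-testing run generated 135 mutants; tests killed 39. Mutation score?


Mutation score = killed / total * 100
Mutation score = 39 / 135 * 100
Mutation score = 28.89%

28.89%


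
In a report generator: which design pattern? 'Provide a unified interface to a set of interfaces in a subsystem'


This matches the Facade pattern

Facade


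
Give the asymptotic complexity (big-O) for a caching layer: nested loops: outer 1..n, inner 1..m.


Reasoning: product of independent bounds
Complexity: O(n*m)

O(n*m)


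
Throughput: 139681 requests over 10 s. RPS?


Formula: throughput = requests / seconds
throughput = 139681 / 10
throughput = 13968.1 requests/second

13968.1 requests/second


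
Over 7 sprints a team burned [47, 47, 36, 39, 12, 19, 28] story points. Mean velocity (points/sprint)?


Formula: Avg velocity = Total points / Number of sprints
Points: [47, 47, 36, 39, 12, 19, 28]
Sum = 47 + 47 + 36 + 39 + 12 + 19 + 28 = 228
Avg velocity = 228 / 7 = 32.57 points/sprint

32.57 points/sprint


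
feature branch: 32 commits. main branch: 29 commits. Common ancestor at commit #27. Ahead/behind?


Common ancestor: commit #27
feature commits after divergence: 32 - 27 = 5
main commits after divergence: 29 - 27 = 2
feature is 5 commits ahead of main
main is 2 commits ahead of feature

feature ahead: 5, main ahead: 2


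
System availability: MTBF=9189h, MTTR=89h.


Availability = MTBF / (MTBF + MTTR)
Availability = 9189 / (9189 + 89)
Availability = 9189 / 9278
Availability = 99.0407%

99.0407%


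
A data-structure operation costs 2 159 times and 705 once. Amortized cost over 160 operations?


Formula: Amortized cost = Total cost / Operations
Total cost = (159 * 2) + (1 * 705)
Total cost = 318 + 705 = 1023
Amortized = 1023 / 160 = 6.3938

6.3938


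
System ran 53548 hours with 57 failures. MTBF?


Formula: MTBF = Total operating time / Number of failures
MTBF = 53548 / 57
MTBF = 939.44 hours

939.44 hours


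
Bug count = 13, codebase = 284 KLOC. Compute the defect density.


Defect density = defects / KLOC
Defect density = 13 / 284
Defect density = 0.046 defects/KLOC

0.046 defects/KLOC


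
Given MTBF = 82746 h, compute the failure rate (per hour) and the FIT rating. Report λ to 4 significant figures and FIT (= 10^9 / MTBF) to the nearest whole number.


Formula: λ = 1 / MTBF; FIT = λ × 1e9 = 1e9 / MTBF
λ = 1 / 82746 ≈ 1.209e-05 failures/hour
FIT = 1e9 / 82746 ≈ 12085 failures per 1e9 hours (nearest whole number)

λ = 1.209e-05 /h, FIT = 12085


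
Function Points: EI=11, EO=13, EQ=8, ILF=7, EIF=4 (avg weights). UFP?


UFP = EI*4 + EO*5 + EQ*4 + ILF*10 + EIF*7
UFP = 11*4 + 13*5 + 8*4 + 7*10 + 4*7
UFP = 44 + 65 + 32 + 70 + 28
UFP = 239

239


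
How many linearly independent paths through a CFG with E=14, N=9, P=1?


Formula: V(G) = E - N + 2P
V(G) = 14 - 9 + 2*1
V(G) = 5 + 2
V(G) = 7

7


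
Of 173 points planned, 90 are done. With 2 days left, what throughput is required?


Formula: Required rate = Remaining points / Days left
Remaining = 173 - 90 = 83 points
Required rate = 83 / 2 = 41.5 points/day

41.5 points/day


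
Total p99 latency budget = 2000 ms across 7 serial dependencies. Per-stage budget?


Formula: per_stage = total_budget / stages
per_stage = 2000 / 7
per_stage = 285.71 ms

285.71 ms


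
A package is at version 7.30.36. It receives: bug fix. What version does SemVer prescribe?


Current: 7.30.36
Change category: 'bug fix' → patch bump
SemVer rule: patch bump → increment PATCH (MAJOR and MINOR unchanged)
New: 7.30.37

7.30.37


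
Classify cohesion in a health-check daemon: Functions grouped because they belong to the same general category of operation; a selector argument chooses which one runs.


Reasoning: Grouped by category of activity, not by data or sequence
Type: Logical cohesion

Logical cohesion


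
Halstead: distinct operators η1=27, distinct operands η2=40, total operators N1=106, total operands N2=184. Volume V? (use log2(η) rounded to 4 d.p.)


Formula: V = N * log2(η), where N = N1 + N2 and η = η1 + η2
η = 27 + 40 = 67
N = 106 + 184 = 290
log2(67) ≈ 6.0661
V = 290 * 6.0661 = 1759.17

1759.17


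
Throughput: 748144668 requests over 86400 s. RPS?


Formula: throughput = requests / seconds
throughput = 748144668 / 86400
throughput = 8659.08 requests/second

8659.08 requests/second


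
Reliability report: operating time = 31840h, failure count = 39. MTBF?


Formula: MTBF = Total operating time / Number of failures
MTBF = 31840 / 39
MTBF = 816.41 hours

816.41 hours


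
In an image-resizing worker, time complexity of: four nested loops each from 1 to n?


Reasoning: four levels of nesting
Complexity: O(n^4)

O(n^4)


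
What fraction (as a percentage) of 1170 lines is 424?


Coverage = covered / total * 100
Coverage = 424 / 1170 * 100
Coverage = 36.24%

36.24%


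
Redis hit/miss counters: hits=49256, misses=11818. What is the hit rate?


Formula: hit rate = hits / (hits + misses) * 100
hit rate = 49256 / (49256 + 11818) * 100
hit rate = 49256 / 61074 * 100
hit rate = 80.65%

80.65%


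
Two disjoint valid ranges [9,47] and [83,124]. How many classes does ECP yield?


Valid ranges: [9,47] and [83,124]
Class 1: x < 9 — invalid
Class 2: 9 ≤ x ≤ 47 — valid
Class 3: 47 < x < 83 — invalid (gap between ranges)
Class 4: 83 ≤ x ≤ 124 — valid
Class 5: x > 124 — invalid
Total equivalence classes: 5

5 equivalence classes


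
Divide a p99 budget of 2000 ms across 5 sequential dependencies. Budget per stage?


Formula: per_stage = total_budget / stages
per_stage = 2000 / 5
per_stage = 400.0 ms

400.0 ms


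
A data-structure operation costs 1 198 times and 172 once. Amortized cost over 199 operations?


Formula: Amortized cost = Total cost / Operations
Total cost = (198 * 1) + (1 * 172)
Total cost = 198 + 172 = 370
Amortized = 370 / 199 = 1.8593

1.8593


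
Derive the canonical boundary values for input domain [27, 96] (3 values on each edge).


Range: [27, 96]
Boundaries: just below min, min, min+1, max-1, max, just above max
Values: [26, 27, 28, 95, 96, 97]

[26, 27, 28, 95, 96, 97]


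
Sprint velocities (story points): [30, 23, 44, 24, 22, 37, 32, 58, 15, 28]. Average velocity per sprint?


Formula: Avg velocity = Total points / Number of sprints
Points: [30, 23, 44, 24, 22, 37, 32, 58, 15, 28]
Sum = 30 + 23 + 44 + 24 + 22 + 37 + 32 + 58 + 15 + 28 = 313
Avg velocity = 313 / 10 = 31.3 points/sprint

31.3 points/sprint


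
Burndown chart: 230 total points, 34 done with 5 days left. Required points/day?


Formula: Required rate = Remaining points / Days left
Remaining = 230 - 34 = 196 points
Required rate = 196 / 5 = 39.2 points/day

39.2 points/day


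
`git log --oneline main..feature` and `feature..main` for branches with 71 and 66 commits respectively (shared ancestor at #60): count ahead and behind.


Common ancestor: commit #60
feature commits after divergence: 71 - 60 = 11
main commits after divergence: 66 - 60 = 6
feature is 11 commits ahead of main
main is 6 commits ahead of feature

feature ahead: 11, main ahead: 6


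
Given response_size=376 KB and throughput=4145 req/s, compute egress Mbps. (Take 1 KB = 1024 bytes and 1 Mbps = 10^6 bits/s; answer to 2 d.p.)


Formula: Mbps = payload_bytes * RPS * 8 / 1e6
Payload per request = 376 KB = 376 * 1024 = 385024 bytes
Total bytes/sec = 385024 * 4145 = 1595924480
Total bits/sec = 1595924480 * 8 = 12767395840
Mbps = 12767395840 / 1e6 = 12767.4

12767.4 Mbps


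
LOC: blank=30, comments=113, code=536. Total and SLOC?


Total LOC = blank + comment + code
Total LOC = 30 + 113 + 536 = 679
SLOC (source only) = code = 536

Total LOC: 679, SLOC: 536


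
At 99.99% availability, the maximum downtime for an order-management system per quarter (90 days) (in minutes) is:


Formula: allowed downtime = period * (100 - SLA) / 100
Period (quarter (90 days)) = 129600 minutes
Unavailability fraction = (100 - 99.99) / 100
Allowed downtime = 129600 * (100 - 99.99) / 100
Allowed downtime = 12.96 minutes

12.96 minutes


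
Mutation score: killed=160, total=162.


Mutation score = killed / total * 100
Mutation score = 160 / 162 * 100
Mutation score = 98.77%

98.77%


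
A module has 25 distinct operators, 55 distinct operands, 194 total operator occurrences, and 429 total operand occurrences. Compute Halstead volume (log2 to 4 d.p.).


Formula: V = N * log2(η), where N = N1 + N2 and η = η1 + η2
η = 25 + 55 = 80
N = 194 + 429 = 623
log2(80) ≈ 6.3219
V = 623 * 6.3219 = 3938.54

3938.54


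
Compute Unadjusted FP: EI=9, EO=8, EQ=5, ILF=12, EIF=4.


UFP = EI*4 + EO*5 + EQ*4 + ILF*10 + EIF*7
UFP = 9*4 + 8*5 + 5*4 + 12*10 + 4*7
UFP = 36 + 40 + 20 + 120 + 28
UFP = 244

244


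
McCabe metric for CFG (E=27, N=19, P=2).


Formula: V(G) = E - N + 2P
V(G) = 27 - 19 + 2*2
V(G) = 8 + 4
V(G) = 12

12


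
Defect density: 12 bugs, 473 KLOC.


Defect density = defects / KLOC
Defect density = 12 / 473
Defect density = 0.025 defects/KLOC

0.025 defects/KLOC


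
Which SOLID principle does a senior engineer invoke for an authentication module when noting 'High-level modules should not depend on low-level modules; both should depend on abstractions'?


This describes the Dependency Inversion Principle (DIP)

Dependency Inversion Principle (DIP)


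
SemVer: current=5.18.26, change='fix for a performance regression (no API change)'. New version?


Current: 5.18.26
Change category: 'fix for a performance regression (no API change)' → patch bump
SemVer rule: patch bump → increment PATCH (MAJOR and MINOR unchanged)
New: 5.18.27

5.18.27


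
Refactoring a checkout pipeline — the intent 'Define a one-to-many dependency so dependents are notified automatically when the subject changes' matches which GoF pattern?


This matches the Observer pattern

Observer


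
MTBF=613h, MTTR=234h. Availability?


Availability = MTBF / (MTBF + MTTR)
Availability = 613 / (613 + 234)
Availability = 613 / 847
Availability = 72.3731%

72.3731%
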